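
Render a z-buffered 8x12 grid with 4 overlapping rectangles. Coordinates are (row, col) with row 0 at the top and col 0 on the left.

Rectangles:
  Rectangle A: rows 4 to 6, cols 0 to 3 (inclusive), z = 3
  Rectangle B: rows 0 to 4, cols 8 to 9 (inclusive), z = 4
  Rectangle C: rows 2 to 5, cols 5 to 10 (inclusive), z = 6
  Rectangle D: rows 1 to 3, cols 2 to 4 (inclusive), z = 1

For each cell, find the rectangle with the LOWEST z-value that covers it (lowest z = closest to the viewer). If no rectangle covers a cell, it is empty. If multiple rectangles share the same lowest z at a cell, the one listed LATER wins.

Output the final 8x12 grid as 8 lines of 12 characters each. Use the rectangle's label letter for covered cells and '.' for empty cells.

........BB..
..DDD...BB..
..DDDCCCBBC.
..DDDCCCBBC.
AAAA.CCCBBC.
AAAA.CCCCCC.
AAAA........
............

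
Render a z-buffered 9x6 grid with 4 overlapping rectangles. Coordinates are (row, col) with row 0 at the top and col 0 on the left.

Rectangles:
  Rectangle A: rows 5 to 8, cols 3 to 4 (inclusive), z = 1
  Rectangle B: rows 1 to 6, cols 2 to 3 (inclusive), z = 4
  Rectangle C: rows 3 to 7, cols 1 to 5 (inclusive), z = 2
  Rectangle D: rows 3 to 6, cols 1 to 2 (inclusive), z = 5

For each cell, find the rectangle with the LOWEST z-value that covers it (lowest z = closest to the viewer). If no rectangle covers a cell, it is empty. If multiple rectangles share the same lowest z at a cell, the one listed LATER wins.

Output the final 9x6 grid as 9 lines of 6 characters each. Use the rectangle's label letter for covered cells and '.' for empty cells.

......
..BB..
..BB..
.CCCCC
.CCCCC
.CCAAC
.CCAAC
.CCAAC
...AA.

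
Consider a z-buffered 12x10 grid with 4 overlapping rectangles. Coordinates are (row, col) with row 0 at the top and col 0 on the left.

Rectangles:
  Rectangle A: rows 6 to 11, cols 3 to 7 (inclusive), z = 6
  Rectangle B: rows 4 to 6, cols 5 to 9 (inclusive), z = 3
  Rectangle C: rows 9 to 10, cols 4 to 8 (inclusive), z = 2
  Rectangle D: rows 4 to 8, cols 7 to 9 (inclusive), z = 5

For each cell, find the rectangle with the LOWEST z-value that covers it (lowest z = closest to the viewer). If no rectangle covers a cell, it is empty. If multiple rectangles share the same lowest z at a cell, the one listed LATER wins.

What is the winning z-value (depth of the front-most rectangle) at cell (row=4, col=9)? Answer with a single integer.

Answer: 3

Derivation:
Check cell (4,9):
  A: rows 6-11 cols 3-7 -> outside (row miss)
  B: rows 4-6 cols 5-9 z=3 -> covers; best now B (z=3)
  C: rows 9-10 cols 4-8 -> outside (row miss)
  D: rows 4-8 cols 7-9 z=5 -> covers; best now B (z=3)
Winner: B at z=3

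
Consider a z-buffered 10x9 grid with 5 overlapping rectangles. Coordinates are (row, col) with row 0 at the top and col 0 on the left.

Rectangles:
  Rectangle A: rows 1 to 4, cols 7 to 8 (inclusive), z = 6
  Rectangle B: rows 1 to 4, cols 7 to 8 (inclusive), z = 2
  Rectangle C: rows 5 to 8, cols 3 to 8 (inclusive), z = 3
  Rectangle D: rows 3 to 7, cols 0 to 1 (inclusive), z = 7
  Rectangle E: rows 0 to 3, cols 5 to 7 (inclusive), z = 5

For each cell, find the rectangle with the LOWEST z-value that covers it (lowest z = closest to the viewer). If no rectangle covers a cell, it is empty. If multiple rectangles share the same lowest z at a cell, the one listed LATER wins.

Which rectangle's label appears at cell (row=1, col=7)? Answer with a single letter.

Check cell (1,7):
  A: rows 1-4 cols 7-8 z=6 -> covers; best now A (z=6)
  B: rows 1-4 cols 7-8 z=2 -> covers; best now B (z=2)
  C: rows 5-8 cols 3-8 -> outside (row miss)
  D: rows 3-7 cols 0-1 -> outside (row miss)
  E: rows 0-3 cols 5-7 z=5 -> covers; best now B (z=2)
Winner: B at z=2

Answer: B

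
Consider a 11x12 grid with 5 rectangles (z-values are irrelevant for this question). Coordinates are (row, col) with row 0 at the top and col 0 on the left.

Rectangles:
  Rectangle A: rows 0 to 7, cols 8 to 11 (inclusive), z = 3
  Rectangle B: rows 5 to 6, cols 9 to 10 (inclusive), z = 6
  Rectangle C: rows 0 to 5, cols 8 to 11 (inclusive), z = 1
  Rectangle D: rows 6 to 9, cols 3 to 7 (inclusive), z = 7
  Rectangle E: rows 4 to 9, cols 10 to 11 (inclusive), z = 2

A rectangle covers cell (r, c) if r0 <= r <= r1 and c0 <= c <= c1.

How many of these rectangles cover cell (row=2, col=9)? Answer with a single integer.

Check cell (2,9):
  A: rows 0-7 cols 8-11 -> covers
  B: rows 5-6 cols 9-10 -> outside (row miss)
  C: rows 0-5 cols 8-11 -> covers
  D: rows 6-9 cols 3-7 -> outside (row miss)
  E: rows 4-9 cols 10-11 -> outside (row miss)
Count covering = 2

Answer: 2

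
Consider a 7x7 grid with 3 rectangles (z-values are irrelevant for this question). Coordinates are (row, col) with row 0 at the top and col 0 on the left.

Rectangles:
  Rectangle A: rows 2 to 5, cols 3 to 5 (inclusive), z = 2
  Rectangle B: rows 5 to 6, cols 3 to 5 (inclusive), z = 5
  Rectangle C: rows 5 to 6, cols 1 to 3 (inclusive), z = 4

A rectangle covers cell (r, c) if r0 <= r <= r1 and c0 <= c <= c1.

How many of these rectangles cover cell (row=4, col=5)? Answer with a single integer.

Check cell (4,5):
  A: rows 2-5 cols 3-5 -> covers
  B: rows 5-6 cols 3-5 -> outside (row miss)
  C: rows 5-6 cols 1-3 -> outside (row miss)
Count covering = 1

Answer: 1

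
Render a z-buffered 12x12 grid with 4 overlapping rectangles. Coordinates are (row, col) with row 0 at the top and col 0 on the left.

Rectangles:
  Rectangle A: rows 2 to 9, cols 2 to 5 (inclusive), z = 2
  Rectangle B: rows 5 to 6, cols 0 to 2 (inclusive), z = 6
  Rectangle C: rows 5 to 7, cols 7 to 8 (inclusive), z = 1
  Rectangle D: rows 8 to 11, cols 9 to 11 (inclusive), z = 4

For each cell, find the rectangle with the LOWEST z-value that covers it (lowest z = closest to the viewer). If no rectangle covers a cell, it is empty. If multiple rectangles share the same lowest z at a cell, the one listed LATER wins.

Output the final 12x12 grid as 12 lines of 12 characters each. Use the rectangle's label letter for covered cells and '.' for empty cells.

............
............
..AAAA......
..AAAA......
..AAAA......
BBAAAA.CC...
BBAAAA.CC...
..AAAA.CC...
..AAAA...DDD
..AAAA...DDD
.........DDD
.........DDD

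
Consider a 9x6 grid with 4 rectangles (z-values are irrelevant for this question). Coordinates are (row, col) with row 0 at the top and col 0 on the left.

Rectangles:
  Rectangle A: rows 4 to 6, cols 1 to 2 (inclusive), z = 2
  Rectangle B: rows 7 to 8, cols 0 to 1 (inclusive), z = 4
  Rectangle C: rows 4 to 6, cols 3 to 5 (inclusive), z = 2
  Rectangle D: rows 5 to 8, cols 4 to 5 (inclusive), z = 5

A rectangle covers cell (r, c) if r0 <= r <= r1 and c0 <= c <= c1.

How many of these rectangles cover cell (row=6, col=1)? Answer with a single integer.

Answer: 1

Derivation:
Check cell (6,1):
  A: rows 4-6 cols 1-2 -> covers
  B: rows 7-8 cols 0-1 -> outside (row miss)
  C: rows 4-6 cols 3-5 -> outside (col miss)
  D: rows 5-8 cols 4-5 -> outside (col miss)
Count covering = 1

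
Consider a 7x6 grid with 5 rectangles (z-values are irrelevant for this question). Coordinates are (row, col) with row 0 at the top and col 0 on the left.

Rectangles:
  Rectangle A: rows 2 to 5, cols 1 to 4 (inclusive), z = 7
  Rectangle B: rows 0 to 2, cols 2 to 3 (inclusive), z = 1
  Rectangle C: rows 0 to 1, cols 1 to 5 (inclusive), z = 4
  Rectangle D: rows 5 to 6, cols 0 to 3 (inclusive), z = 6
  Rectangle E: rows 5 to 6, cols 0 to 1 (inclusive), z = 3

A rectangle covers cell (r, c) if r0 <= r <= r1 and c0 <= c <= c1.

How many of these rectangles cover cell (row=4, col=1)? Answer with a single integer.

Answer: 1

Derivation:
Check cell (4,1):
  A: rows 2-5 cols 1-4 -> covers
  B: rows 0-2 cols 2-3 -> outside (row miss)
  C: rows 0-1 cols 1-5 -> outside (row miss)
  D: rows 5-6 cols 0-3 -> outside (row miss)
  E: rows 5-6 cols 0-1 -> outside (row miss)
Count covering = 1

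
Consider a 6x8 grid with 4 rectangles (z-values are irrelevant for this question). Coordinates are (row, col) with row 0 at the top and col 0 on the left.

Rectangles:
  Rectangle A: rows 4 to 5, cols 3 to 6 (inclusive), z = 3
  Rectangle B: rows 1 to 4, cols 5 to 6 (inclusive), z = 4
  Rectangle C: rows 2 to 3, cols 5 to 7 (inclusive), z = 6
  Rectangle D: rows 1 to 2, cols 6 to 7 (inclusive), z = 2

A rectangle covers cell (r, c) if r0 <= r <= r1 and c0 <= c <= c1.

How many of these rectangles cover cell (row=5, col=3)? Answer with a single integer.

Check cell (5,3):
  A: rows 4-5 cols 3-6 -> covers
  B: rows 1-4 cols 5-6 -> outside (row miss)
  C: rows 2-3 cols 5-7 -> outside (row miss)
  D: rows 1-2 cols 6-7 -> outside (row miss)
Count covering = 1

Answer: 1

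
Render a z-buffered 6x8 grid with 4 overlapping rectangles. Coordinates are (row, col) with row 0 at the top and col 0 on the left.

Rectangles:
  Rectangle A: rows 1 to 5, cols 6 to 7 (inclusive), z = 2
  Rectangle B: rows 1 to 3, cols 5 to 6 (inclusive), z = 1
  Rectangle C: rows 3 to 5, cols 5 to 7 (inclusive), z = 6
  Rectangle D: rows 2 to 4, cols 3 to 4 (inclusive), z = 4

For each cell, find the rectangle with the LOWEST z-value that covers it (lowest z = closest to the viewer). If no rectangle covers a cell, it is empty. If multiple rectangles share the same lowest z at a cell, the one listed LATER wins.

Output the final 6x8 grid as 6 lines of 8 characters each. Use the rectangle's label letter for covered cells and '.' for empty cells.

........
.....BBA
...DDBBA
...DDBBA
...DDCAA
.....CAA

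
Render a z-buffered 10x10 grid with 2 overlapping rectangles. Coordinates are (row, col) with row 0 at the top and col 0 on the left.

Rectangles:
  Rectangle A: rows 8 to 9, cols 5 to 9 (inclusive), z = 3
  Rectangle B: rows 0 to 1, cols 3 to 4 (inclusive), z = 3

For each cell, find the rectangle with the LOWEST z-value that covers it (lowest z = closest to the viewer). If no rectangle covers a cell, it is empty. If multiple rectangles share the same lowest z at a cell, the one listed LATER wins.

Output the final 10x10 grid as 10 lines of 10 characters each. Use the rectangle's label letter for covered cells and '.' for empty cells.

...BB.....
...BB.....
..........
..........
..........
..........
..........
..........
.....AAAAA
.....AAAAA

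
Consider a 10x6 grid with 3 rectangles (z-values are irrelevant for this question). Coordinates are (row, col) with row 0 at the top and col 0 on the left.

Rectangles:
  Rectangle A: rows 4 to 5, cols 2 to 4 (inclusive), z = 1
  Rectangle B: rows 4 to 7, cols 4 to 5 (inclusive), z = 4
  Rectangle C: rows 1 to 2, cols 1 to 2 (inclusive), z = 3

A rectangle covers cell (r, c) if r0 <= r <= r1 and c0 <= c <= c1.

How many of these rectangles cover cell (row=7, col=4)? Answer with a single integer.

Check cell (7,4):
  A: rows 4-5 cols 2-4 -> outside (row miss)
  B: rows 4-7 cols 4-5 -> covers
  C: rows 1-2 cols 1-2 -> outside (row miss)
Count covering = 1

Answer: 1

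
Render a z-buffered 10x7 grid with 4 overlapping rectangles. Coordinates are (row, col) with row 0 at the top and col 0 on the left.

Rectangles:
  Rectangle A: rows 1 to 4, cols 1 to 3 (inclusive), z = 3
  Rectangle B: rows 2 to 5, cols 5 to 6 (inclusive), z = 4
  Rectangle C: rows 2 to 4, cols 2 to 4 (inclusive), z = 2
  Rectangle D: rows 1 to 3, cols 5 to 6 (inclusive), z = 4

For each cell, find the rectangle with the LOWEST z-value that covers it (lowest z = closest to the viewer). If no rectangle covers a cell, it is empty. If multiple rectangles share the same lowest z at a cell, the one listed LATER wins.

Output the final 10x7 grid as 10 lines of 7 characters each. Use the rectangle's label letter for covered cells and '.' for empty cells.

.......
.AAA.DD
.ACCCDD
.ACCCDD
.ACCCBB
.....BB
.......
.......
.......
.......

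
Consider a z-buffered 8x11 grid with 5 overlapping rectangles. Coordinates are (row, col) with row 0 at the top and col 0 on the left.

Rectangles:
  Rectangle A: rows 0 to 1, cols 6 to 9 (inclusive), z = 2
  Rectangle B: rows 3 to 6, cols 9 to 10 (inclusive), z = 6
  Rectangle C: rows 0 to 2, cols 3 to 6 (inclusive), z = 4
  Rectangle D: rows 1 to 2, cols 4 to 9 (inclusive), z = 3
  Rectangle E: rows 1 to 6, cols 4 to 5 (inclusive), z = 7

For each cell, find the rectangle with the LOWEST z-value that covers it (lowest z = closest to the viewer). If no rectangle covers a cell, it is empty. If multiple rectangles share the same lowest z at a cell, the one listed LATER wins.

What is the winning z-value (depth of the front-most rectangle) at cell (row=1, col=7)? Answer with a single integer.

Check cell (1,7):
  A: rows 0-1 cols 6-9 z=2 -> covers; best now A (z=2)
  B: rows 3-6 cols 9-10 -> outside (row miss)
  C: rows 0-2 cols 3-6 -> outside (col miss)
  D: rows 1-2 cols 4-9 z=3 -> covers; best now A (z=2)
  E: rows 1-6 cols 4-5 -> outside (col miss)
Winner: A at z=2

Answer: 2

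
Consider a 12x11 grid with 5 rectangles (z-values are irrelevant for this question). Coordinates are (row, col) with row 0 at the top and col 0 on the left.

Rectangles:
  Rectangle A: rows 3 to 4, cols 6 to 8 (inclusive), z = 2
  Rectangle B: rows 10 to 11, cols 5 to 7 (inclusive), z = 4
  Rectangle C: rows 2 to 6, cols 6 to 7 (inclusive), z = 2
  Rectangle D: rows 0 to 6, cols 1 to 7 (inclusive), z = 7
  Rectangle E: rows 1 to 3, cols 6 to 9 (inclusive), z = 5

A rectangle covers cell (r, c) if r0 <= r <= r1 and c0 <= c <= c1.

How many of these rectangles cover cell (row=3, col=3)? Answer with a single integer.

Answer: 1

Derivation:
Check cell (3,3):
  A: rows 3-4 cols 6-8 -> outside (col miss)
  B: rows 10-11 cols 5-7 -> outside (row miss)
  C: rows 2-6 cols 6-7 -> outside (col miss)
  D: rows 0-6 cols 1-7 -> covers
  E: rows 1-3 cols 6-9 -> outside (col miss)
Count covering = 1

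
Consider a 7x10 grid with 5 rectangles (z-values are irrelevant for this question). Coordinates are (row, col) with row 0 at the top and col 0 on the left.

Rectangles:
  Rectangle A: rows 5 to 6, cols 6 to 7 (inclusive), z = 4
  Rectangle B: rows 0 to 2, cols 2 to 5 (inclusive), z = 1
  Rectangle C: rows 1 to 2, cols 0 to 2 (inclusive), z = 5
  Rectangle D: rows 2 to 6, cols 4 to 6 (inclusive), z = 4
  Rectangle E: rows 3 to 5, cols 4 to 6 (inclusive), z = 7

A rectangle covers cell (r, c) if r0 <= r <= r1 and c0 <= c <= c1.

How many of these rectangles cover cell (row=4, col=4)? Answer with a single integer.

Check cell (4,4):
  A: rows 5-6 cols 6-7 -> outside (row miss)
  B: rows 0-2 cols 2-5 -> outside (row miss)
  C: rows 1-2 cols 0-2 -> outside (row miss)
  D: rows 2-6 cols 4-6 -> covers
  E: rows 3-5 cols 4-6 -> covers
Count covering = 2

Answer: 2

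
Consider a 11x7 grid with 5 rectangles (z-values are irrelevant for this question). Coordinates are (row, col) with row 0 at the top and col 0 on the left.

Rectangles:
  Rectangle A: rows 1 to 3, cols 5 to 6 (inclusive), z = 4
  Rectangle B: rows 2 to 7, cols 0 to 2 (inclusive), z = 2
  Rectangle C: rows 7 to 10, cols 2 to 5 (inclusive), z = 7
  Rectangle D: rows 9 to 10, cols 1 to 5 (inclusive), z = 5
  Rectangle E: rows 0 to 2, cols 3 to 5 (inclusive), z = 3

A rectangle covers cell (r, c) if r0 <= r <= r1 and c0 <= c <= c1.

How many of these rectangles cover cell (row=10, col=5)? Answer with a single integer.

Answer: 2

Derivation:
Check cell (10,5):
  A: rows 1-3 cols 5-6 -> outside (row miss)
  B: rows 2-7 cols 0-2 -> outside (row miss)
  C: rows 7-10 cols 2-5 -> covers
  D: rows 9-10 cols 1-5 -> covers
  E: rows 0-2 cols 3-5 -> outside (row miss)
Count covering = 2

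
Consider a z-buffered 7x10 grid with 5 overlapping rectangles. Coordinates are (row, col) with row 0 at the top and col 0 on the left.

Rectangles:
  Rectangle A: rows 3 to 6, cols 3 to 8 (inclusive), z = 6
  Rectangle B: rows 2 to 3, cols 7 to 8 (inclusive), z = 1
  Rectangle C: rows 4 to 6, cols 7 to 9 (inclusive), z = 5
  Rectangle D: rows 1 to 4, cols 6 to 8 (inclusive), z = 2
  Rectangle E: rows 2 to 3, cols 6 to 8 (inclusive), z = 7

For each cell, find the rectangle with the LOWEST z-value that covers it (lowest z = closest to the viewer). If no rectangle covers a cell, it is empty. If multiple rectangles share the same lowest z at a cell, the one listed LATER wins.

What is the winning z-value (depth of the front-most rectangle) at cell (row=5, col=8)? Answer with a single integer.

Check cell (5,8):
  A: rows 3-6 cols 3-8 z=6 -> covers; best now A (z=6)
  B: rows 2-3 cols 7-8 -> outside (row miss)
  C: rows 4-6 cols 7-9 z=5 -> covers; best now C (z=5)
  D: rows 1-4 cols 6-8 -> outside (row miss)
  E: rows 2-3 cols 6-8 -> outside (row miss)
Winner: C at z=5

Answer: 5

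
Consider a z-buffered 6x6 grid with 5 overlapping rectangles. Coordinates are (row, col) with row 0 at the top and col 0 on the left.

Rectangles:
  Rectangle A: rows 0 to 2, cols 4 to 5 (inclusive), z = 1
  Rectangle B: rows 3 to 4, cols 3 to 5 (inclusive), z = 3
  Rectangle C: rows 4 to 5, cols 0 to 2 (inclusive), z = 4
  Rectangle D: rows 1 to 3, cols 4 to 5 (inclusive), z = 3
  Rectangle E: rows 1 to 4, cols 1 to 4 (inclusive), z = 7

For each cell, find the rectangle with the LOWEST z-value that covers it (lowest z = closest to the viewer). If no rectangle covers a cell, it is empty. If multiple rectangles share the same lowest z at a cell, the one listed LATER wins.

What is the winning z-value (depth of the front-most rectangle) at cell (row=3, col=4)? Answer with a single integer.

Answer: 3

Derivation:
Check cell (3,4):
  A: rows 0-2 cols 4-5 -> outside (row miss)
  B: rows 3-4 cols 3-5 z=3 -> covers; best now B (z=3)
  C: rows 4-5 cols 0-2 -> outside (row miss)
  D: rows 1-3 cols 4-5 z=3 -> covers; best now D (z=3)
  E: rows 1-4 cols 1-4 z=7 -> covers; best now D (z=3)
Winner: D at z=3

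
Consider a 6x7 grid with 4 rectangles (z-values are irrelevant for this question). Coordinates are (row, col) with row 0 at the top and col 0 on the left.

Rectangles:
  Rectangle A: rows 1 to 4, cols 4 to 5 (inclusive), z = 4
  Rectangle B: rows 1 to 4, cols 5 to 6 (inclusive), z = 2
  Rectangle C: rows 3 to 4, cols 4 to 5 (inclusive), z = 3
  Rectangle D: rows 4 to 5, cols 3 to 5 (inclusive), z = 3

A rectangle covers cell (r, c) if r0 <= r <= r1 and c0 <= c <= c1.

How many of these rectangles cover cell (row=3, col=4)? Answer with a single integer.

Check cell (3,4):
  A: rows 1-4 cols 4-5 -> covers
  B: rows 1-4 cols 5-6 -> outside (col miss)
  C: rows 3-4 cols 4-5 -> covers
  D: rows 4-5 cols 3-5 -> outside (row miss)
Count covering = 2

Answer: 2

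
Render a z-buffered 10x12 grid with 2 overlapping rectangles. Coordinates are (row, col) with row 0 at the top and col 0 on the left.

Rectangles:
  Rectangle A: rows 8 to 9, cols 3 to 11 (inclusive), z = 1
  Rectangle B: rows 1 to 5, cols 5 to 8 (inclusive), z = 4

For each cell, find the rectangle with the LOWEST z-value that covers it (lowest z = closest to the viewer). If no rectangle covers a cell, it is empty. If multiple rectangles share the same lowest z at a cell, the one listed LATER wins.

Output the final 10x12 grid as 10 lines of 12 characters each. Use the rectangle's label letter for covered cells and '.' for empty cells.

............
.....BBBB...
.....BBBB...
.....BBBB...
.....BBBB...
.....BBBB...
............
............
...AAAAAAAAA
...AAAAAAAAA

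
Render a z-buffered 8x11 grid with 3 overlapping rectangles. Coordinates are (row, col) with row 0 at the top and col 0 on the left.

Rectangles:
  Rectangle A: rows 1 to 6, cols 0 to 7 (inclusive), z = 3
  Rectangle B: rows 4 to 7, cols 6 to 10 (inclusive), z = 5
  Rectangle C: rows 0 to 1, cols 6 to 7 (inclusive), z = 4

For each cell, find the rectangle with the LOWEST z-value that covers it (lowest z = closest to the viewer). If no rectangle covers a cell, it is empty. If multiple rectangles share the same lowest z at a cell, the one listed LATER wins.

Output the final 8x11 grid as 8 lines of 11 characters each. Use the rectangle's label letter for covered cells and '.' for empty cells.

......CC...
AAAAAAAA...
AAAAAAAA...
AAAAAAAA...
AAAAAAAABBB
AAAAAAAABBB
AAAAAAAABBB
......BBBBB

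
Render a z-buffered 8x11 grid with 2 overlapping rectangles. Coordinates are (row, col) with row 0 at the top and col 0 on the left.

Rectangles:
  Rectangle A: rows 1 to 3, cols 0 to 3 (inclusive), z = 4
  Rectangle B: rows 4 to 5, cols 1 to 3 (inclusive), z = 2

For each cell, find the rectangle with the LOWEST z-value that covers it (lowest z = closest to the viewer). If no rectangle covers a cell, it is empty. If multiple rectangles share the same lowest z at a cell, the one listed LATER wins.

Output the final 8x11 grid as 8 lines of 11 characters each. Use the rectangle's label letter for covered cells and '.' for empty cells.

...........
AAAA.......
AAAA.......
AAAA.......
.BBB.......
.BBB.......
...........
...........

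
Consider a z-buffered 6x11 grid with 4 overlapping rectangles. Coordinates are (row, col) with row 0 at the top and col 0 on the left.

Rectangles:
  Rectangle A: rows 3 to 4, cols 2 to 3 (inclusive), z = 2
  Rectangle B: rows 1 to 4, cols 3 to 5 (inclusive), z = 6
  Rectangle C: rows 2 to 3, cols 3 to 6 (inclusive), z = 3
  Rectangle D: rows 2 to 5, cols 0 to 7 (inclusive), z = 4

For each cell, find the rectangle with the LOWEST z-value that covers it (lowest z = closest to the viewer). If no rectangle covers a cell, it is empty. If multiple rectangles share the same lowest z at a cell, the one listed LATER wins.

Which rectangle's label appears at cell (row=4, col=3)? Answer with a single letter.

Answer: A

Derivation:
Check cell (4,3):
  A: rows 3-4 cols 2-3 z=2 -> covers; best now A (z=2)
  B: rows 1-4 cols 3-5 z=6 -> covers; best now A (z=2)
  C: rows 2-3 cols 3-6 -> outside (row miss)
  D: rows 2-5 cols 0-7 z=4 -> covers; best now A (z=2)
Winner: A at z=2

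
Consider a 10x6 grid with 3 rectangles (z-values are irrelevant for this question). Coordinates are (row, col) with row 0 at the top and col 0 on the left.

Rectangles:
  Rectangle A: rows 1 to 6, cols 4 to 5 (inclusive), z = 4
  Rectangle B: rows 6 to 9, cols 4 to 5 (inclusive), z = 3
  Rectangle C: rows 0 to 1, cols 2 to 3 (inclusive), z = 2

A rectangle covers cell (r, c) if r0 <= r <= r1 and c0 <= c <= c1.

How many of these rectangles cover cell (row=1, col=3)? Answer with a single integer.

Answer: 1

Derivation:
Check cell (1,3):
  A: rows 1-6 cols 4-5 -> outside (col miss)
  B: rows 6-9 cols 4-5 -> outside (row miss)
  C: rows 0-1 cols 2-3 -> covers
Count covering = 1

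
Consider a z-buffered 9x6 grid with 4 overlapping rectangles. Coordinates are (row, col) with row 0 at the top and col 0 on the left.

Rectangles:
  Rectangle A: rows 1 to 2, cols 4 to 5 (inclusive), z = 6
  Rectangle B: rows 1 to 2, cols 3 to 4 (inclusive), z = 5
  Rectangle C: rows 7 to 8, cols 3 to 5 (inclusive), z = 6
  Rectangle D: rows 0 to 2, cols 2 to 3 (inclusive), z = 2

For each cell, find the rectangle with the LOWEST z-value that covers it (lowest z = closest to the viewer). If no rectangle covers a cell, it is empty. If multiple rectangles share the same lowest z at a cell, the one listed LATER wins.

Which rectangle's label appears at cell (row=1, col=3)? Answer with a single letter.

Answer: D

Derivation:
Check cell (1,3):
  A: rows 1-2 cols 4-5 -> outside (col miss)
  B: rows 1-2 cols 3-4 z=5 -> covers; best now B (z=5)
  C: rows 7-8 cols 3-5 -> outside (row miss)
  D: rows 0-2 cols 2-3 z=2 -> covers; best now D (z=2)
Winner: D at z=2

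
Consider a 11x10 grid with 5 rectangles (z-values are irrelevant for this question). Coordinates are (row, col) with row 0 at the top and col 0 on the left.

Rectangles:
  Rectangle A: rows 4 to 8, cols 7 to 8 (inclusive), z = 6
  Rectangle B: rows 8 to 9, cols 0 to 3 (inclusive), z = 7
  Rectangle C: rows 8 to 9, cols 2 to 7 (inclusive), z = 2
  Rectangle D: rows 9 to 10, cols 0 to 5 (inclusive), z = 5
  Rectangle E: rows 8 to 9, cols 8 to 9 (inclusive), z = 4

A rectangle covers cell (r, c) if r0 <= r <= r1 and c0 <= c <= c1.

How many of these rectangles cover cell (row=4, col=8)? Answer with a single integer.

Check cell (4,8):
  A: rows 4-8 cols 7-8 -> covers
  B: rows 8-9 cols 0-3 -> outside (row miss)
  C: rows 8-9 cols 2-7 -> outside (row miss)
  D: rows 9-10 cols 0-5 -> outside (row miss)
  E: rows 8-9 cols 8-9 -> outside (row miss)
Count covering = 1

Answer: 1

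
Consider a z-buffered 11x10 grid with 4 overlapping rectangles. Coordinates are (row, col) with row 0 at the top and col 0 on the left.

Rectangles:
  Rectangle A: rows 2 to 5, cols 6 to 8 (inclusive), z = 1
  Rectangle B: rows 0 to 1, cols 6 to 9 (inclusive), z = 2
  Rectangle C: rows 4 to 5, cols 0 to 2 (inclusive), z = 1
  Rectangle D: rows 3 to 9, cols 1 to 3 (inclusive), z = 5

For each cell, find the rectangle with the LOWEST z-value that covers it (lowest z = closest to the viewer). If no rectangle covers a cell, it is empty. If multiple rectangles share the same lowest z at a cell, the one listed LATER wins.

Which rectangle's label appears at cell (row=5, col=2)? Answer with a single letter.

Answer: C

Derivation:
Check cell (5,2):
  A: rows 2-5 cols 6-8 -> outside (col miss)
  B: rows 0-1 cols 6-9 -> outside (row miss)
  C: rows 4-5 cols 0-2 z=1 -> covers; best now C (z=1)
  D: rows 3-9 cols 1-3 z=5 -> covers; best now C (z=1)
Winner: C at z=1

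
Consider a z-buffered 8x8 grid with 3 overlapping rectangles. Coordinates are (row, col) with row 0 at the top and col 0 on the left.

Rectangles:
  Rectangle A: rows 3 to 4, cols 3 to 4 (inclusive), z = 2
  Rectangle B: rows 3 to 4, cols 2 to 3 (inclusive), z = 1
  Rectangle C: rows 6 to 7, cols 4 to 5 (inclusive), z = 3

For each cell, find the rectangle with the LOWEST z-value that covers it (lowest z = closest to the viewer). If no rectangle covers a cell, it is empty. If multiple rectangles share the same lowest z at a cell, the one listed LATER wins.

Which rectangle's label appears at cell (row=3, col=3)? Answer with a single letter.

Answer: B

Derivation:
Check cell (3,3):
  A: rows 3-4 cols 3-4 z=2 -> covers; best now A (z=2)
  B: rows 3-4 cols 2-3 z=1 -> covers; best now B (z=1)
  C: rows 6-7 cols 4-5 -> outside (row miss)
Winner: B at z=1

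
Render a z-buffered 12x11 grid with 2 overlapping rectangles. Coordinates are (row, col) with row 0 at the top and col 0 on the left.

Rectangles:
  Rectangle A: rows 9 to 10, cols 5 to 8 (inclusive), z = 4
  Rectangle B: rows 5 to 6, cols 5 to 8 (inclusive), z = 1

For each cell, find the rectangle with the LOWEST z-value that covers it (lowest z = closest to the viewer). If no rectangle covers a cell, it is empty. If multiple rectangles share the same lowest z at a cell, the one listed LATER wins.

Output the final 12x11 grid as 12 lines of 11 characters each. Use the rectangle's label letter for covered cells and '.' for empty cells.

...........
...........
...........
...........
...........
.....BBBB..
.....BBBB..
...........
...........
.....AAAA..
.....AAAA..
...........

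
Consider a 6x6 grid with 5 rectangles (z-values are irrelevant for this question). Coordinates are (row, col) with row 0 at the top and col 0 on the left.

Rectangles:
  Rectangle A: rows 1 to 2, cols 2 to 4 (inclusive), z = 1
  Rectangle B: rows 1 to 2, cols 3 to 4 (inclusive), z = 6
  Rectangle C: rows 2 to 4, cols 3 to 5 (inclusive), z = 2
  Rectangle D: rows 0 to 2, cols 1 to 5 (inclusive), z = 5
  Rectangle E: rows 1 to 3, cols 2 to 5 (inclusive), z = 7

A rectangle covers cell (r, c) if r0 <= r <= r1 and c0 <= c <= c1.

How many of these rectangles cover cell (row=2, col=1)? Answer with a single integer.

Answer: 1

Derivation:
Check cell (2,1):
  A: rows 1-2 cols 2-4 -> outside (col miss)
  B: rows 1-2 cols 3-4 -> outside (col miss)
  C: rows 2-4 cols 3-5 -> outside (col miss)
  D: rows 0-2 cols 1-5 -> covers
  E: rows 1-3 cols 2-5 -> outside (col miss)
Count covering = 1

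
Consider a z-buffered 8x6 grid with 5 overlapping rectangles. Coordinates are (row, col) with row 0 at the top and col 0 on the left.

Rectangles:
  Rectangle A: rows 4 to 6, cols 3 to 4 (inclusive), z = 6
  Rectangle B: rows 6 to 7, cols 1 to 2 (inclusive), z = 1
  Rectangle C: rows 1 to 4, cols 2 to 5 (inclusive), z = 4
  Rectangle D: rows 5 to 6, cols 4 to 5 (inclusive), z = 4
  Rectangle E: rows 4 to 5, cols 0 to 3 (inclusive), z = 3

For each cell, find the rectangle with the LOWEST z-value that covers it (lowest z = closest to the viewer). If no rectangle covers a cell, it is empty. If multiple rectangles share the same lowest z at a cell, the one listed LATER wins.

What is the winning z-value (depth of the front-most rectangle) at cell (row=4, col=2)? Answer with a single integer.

Answer: 3

Derivation:
Check cell (4,2):
  A: rows 4-6 cols 3-4 -> outside (col miss)
  B: rows 6-7 cols 1-2 -> outside (row miss)
  C: rows 1-4 cols 2-5 z=4 -> covers; best now C (z=4)
  D: rows 5-6 cols 4-5 -> outside (row miss)
  E: rows 4-5 cols 0-3 z=3 -> covers; best now E (z=3)
Winner: E at z=3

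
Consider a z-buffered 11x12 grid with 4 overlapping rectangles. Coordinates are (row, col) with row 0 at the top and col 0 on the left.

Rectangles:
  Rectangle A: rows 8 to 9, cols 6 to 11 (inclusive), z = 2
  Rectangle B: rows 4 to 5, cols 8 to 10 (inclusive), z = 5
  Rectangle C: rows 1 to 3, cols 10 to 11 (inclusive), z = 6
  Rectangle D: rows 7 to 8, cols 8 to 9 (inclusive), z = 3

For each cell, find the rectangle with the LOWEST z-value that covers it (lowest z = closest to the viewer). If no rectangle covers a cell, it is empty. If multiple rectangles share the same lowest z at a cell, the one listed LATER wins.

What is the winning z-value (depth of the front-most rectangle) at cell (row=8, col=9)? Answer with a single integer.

Answer: 2

Derivation:
Check cell (8,9):
  A: rows 8-9 cols 6-11 z=2 -> covers; best now A (z=2)
  B: rows 4-5 cols 8-10 -> outside (row miss)
  C: rows 1-3 cols 10-11 -> outside (row miss)
  D: rows 7-8 cols 8-9 z=3 -> covers; best now A (z=2)
Winner: A at z=2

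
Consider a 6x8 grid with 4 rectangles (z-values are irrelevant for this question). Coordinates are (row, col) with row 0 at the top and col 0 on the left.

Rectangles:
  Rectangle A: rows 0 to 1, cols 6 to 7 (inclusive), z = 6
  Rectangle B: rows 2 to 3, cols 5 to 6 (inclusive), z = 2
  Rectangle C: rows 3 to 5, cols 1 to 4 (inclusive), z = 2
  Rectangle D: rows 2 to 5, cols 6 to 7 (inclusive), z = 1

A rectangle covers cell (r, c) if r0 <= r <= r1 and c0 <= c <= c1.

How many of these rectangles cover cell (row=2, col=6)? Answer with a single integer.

Answer: 2

Derivation:
Check cell (2,6):
  A: rows 0-1 cols 6-7 -> outside (row miss)
  B: rows 2-3 cols 5-6 -> covers
  C: rows 3-5 cols 1-4 -> outside (row miss)
  D: rows 2-5 cols 6-7 -> covers
Count covering = 2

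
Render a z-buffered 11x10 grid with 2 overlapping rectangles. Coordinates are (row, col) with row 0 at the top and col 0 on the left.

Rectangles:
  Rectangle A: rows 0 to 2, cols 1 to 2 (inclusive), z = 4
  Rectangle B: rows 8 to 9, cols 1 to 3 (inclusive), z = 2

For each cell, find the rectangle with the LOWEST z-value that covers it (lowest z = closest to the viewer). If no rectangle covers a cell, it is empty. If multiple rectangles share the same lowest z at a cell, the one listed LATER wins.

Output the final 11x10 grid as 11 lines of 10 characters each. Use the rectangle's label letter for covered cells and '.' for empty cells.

.AA.......
.AA.......
.AA.......
..........
..........
..........
..........
..........
.BBB......
.BBB......
..........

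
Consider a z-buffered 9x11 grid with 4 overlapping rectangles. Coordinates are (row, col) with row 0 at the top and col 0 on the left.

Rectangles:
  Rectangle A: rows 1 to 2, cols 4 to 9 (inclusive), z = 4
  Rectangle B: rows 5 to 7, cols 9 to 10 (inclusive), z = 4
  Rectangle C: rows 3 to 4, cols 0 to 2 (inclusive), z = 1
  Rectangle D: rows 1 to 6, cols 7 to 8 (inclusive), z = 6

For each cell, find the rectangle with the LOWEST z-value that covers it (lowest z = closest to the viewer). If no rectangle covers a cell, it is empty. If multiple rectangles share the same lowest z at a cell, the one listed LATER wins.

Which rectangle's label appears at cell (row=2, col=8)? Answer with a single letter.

Answer: A

Derivation:
Check cell (2,8):
  A: rows 1-2 cols 4-9 z=4 -> covers; best now A (z=4)
  B: rows 5-7 cols 9-10 -> outside (row miss)
  C: rows 3-4 cols 0-2 -> outside (row miss)
  D: rows 1-6 cols 7-8 z=6 -> covers; best now A (z=4)
Winner: A at z=4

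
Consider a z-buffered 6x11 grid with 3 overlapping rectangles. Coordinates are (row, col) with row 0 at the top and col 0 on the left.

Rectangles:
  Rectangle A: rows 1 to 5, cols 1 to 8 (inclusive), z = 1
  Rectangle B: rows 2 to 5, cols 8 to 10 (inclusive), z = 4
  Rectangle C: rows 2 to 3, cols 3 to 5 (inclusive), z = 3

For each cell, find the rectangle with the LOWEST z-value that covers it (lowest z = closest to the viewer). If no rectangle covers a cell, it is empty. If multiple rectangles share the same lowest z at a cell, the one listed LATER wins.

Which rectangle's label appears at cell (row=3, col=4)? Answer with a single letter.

Check cell (3,4):
  A: rows 1-5 cols 1-8 z=1 -> covers; best now A (z=1)
  B: rows 2-5 cols 8-10 -> outside (col miss)
  C: rows 2-3 cols 3-5 z=3 -> covers; best now A (z=1)
Winner: A at z=1

Answer: A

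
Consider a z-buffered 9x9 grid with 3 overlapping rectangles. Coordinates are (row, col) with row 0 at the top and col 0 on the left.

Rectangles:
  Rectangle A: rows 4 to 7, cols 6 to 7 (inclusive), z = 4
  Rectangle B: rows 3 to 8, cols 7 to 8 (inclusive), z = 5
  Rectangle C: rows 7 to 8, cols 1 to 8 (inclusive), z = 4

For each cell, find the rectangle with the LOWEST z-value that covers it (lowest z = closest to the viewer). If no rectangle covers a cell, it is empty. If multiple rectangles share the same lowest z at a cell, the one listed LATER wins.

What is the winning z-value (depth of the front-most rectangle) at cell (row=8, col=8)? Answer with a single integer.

Check cell (8,8):
  A: rows 4-7 cols 6-7 -> outside (row miss)
  B: rows 3-8 cols 7-8 z=5 -> covers; best now B (z=5)
  C: rows 7-8 cols 1-8 z=4 -> covers; best now C (z=4)
Winner: C at z=4

Answer: 4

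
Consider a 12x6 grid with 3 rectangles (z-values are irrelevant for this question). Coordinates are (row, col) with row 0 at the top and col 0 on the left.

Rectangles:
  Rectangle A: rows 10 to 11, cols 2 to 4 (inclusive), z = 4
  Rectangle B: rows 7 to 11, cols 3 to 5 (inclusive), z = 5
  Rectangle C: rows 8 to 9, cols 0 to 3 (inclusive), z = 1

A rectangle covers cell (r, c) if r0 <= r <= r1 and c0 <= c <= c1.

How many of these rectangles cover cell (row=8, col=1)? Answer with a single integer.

Check cell (8,1):
  A: rows 10-11 cols 2-4 -> outside (row miss)
  B: rows 7-11 cols 3-5 -> outside (col miss)
  C: rows 8-9 cols 0-3 -> covers
Count covering = 1

Answer: 1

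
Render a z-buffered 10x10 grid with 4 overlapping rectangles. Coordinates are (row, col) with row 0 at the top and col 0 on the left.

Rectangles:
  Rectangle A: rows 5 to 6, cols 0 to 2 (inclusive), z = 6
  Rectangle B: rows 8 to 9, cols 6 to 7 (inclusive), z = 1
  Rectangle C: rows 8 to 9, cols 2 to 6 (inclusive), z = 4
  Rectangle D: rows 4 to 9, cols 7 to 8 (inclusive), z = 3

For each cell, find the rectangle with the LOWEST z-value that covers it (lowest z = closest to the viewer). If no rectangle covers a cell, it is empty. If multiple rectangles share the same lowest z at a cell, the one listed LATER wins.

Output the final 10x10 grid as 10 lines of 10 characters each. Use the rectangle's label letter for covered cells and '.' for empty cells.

..........
..........
..........
..........
.......DD.
AAA....DD.
AAA....DD.
.......DD.
..CCCCBBD.
..CCCCBBD.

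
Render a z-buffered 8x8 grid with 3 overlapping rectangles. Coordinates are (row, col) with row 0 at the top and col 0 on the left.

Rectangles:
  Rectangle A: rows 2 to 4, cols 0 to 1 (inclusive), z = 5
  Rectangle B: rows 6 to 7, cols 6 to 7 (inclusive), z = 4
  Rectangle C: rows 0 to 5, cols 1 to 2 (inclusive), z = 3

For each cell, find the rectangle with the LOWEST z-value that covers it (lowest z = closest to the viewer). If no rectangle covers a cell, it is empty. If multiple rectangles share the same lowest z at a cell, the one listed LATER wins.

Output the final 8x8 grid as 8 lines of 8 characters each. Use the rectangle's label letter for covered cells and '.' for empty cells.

.CC.....
.CC.....
ACC.....
ACC.....
ACC.....
.CC.....
......BB
......BB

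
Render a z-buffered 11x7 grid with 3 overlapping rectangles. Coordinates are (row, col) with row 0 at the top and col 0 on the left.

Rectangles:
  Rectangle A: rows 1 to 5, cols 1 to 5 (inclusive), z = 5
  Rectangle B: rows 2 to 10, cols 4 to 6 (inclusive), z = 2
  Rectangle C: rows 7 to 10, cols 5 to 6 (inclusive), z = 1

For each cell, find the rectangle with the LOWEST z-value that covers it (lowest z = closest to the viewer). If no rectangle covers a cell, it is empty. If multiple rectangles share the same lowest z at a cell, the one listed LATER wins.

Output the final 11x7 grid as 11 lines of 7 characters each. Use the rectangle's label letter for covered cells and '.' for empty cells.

.......
.AAAAA.
.AAABBB
.AAABBB
.AAABBB
.AAABBB
....BBB
....BCC
....BCC
....BCC
....BCC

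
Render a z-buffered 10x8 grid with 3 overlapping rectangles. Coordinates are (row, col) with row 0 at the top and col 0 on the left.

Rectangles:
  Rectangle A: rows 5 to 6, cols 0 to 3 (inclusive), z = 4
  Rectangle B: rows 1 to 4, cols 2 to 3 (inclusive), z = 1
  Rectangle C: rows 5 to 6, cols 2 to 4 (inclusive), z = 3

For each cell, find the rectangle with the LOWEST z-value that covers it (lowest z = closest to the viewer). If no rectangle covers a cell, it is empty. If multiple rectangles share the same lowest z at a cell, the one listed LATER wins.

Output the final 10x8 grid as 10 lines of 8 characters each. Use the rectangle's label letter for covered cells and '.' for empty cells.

........
..BB....
..BB....
..BB....
..BB....
AACCC...
AACCC...
........
........
........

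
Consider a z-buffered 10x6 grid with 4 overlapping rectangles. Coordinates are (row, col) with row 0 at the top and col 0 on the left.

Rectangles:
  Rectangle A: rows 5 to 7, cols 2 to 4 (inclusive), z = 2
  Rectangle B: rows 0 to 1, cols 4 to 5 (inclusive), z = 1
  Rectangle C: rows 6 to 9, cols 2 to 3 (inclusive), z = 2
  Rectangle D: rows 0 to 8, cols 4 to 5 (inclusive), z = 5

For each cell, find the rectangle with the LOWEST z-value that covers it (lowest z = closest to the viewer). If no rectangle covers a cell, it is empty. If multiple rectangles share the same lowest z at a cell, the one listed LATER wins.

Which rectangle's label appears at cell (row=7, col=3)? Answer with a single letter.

Answer: C

Derivation:
Check cell (7,3):
  A: rows 5-7 cols 2-4 z=2 -> covers; best now A (z=2)
  B: rows 0-1 cols 4-5 -> outside (row miss)
  C: rows 6-9 cols 2-3 z=2 -> covers; best now C (z=2)
  D: rows 0-8 cols 4-5 -> outside (col miss)
Winner: C at z=2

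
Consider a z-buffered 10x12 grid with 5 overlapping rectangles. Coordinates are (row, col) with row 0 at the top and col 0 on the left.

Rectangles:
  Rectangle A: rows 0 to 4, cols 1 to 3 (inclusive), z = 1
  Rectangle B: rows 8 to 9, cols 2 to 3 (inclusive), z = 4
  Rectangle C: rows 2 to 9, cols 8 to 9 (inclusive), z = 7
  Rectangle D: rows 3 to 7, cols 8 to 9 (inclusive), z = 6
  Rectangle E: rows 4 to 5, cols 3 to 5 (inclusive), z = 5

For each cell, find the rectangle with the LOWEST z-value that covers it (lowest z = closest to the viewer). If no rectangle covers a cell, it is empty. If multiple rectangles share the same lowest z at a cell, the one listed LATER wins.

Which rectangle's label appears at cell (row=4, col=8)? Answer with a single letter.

Answer: D

Derivation:
Check cell (4,8):
  A: rows 0-4 cols 1-3 -> outside (col miss)
  B: rows 8-9 cols 2-3 -> outside (row miss)
  C: rows 2-9 cols 8-9 z=7 -> covers; best now C (z=7)
  D: rows 3-7 cols 8-9 z=6 -> covers; best now D (z=6)
  E: rows 4-5 cols 3-5 -> outside (col miss)
Winner: D at z=6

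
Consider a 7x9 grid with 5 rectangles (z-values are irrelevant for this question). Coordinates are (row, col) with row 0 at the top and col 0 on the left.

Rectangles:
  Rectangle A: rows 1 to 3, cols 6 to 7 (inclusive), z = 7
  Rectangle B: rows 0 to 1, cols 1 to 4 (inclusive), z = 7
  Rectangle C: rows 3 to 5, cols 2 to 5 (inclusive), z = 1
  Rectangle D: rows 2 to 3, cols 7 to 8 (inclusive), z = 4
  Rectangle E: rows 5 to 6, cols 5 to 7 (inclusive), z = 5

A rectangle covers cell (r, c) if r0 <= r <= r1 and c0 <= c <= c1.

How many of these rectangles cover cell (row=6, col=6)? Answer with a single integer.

Answer: 1

Derivation:
Check cell (6,6):
  A: rows 1-3 cols 6-7 -> outside (row miss)
  B: rows 0-1 cols 1-4 -> outside (row miss)
  C: rows 3-5 cols 2-5 -> outside (row miss)
  D: rows 2-3 cols 7-8 -> outside (row miss)
  E: rows 5-6 cols 5-7 -> covers
Count covering = 1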